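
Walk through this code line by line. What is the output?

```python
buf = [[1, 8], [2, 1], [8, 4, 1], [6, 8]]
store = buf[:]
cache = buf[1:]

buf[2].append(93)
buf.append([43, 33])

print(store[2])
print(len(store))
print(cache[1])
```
[8, 4, 1, 93]
4
[8, 4, 1, 93]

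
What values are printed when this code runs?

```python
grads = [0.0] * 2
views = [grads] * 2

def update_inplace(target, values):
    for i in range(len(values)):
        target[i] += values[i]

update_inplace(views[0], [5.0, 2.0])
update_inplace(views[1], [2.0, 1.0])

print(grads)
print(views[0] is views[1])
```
[7.0, 3.0]
True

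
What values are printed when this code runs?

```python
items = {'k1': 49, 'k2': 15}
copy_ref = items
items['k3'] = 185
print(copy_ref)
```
{'k1': 49, 'k2': 15, 'k3': 185}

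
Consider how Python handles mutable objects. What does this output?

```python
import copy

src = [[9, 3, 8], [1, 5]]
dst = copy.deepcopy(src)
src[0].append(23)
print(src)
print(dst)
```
[[9, 3, 8, 23], [1, 5]]
[[9, 3, 8], [1, 5]]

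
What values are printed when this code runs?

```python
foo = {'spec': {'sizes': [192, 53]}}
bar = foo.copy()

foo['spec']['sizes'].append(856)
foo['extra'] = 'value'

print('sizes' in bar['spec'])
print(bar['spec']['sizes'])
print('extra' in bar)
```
True
[192, 53, 856]
False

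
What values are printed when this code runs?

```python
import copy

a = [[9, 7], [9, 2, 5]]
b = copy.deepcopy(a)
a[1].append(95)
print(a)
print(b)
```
[[9, 7], [9, 2, 5, 95]]
[[9, 7], [9, 2, 5]]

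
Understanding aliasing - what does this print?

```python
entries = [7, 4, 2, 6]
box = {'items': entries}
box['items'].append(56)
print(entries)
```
[7, 4, 2, 6, 56]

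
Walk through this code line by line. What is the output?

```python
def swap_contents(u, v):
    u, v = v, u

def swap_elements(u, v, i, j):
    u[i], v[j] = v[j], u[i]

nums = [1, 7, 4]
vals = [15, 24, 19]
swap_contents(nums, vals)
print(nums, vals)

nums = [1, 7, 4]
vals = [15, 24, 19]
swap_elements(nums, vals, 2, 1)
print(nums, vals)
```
[1, 7, 4] [15, 24, 19]
[1, 7, 24] [15, 4, 19]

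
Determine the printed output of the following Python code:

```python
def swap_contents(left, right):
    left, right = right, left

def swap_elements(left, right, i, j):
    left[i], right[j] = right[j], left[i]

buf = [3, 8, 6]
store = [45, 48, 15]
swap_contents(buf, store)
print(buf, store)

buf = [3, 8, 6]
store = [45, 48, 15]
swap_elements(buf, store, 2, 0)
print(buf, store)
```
[3, 8, 6] [45, 48, 15]
[3, 8, 45] [6, 48, 15]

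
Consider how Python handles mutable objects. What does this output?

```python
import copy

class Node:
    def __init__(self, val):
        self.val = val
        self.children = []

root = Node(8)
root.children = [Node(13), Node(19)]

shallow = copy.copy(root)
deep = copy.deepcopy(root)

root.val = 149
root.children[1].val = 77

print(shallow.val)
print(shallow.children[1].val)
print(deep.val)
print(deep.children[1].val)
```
8
77
8
19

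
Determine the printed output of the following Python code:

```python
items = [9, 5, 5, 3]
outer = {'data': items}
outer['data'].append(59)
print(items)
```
[9, 5, 5, 3, 59]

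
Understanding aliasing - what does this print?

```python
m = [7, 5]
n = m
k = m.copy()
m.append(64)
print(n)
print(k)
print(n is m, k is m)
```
[7, 5, 64]
[7, 5]
True False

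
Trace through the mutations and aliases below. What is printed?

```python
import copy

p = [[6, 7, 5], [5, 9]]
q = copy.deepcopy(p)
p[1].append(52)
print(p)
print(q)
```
[[6, 7, 5], [5, 9, 52]]
[[6, 7, 5], [5, 9]]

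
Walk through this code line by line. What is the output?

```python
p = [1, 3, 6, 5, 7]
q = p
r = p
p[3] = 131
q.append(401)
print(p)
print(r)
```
[1, 3, 6, 131, 7, 401]
[1, 3, 6, 131, 7, 401]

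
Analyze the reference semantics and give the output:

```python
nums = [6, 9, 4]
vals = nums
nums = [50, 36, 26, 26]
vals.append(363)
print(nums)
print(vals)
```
[50, 36, 26, 26]
[6, 9, 4, 363]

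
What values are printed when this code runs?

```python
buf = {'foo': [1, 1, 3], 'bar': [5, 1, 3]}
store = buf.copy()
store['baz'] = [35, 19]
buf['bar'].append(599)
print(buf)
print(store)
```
{'foo': [1, 1, 3], 'bar': [5, 1, 3, 599]}
{'foo': [1, 1, 3], 'bar': [5, 1, 3, 599], 'baz': [35, 19]}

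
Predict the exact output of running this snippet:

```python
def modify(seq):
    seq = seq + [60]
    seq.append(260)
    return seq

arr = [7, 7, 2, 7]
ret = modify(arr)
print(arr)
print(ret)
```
[7, 7, 2, 7]
[7, 7, 2, 7, 60, 260]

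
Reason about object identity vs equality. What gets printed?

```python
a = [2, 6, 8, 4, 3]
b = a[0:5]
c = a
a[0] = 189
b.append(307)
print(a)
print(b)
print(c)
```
[189, 6, 8, 4, 3]
[2, 6, 8, 4, 3, 307]
[189, 6, 8, 4, 3]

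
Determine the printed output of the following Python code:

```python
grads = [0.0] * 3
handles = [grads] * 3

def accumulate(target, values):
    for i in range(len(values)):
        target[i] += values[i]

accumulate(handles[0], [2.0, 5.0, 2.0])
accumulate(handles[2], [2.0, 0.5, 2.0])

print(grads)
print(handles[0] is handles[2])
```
[4.0, 5.5, 4.0]
True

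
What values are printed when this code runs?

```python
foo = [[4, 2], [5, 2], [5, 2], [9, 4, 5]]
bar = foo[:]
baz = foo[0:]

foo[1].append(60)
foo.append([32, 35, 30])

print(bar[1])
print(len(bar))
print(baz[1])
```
[5, 2, 60]
4
[5, 2, 60]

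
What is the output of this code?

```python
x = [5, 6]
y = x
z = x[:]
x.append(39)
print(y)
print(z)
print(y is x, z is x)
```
[5, 6, 39]
[5, 6]
True False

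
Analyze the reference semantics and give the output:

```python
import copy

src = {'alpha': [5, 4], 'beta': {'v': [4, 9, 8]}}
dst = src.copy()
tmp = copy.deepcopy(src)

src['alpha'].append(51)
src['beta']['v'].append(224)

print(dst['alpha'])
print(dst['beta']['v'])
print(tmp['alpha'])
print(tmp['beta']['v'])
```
[5, 4, 51]
[4, 9, 8, 224]
[5, 4]
[4, 9, 8]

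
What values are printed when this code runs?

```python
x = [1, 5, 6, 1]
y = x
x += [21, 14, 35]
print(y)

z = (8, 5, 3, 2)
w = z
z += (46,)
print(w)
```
[1, 5, 6, 1, 21, 14, 35]
(8, 5, 3, 2)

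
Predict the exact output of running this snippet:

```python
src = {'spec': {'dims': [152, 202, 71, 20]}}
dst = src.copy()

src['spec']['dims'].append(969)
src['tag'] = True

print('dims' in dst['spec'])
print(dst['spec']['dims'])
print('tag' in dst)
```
True
[152, 202, 71, 20, 969]
False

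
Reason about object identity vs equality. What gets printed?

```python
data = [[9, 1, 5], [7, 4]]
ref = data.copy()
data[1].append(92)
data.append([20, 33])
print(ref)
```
[[9, 1, 5], [7, 4, 92]]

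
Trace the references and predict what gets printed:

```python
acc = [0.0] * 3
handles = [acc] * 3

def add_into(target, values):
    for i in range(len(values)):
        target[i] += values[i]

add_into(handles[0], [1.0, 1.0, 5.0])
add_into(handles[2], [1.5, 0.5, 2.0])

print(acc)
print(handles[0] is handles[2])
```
[2.5, 1.5, 7.0]
True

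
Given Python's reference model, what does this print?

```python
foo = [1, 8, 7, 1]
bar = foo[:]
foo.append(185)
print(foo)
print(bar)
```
[1, 8, 7, 1, 185]
[1, 8, 7, 1]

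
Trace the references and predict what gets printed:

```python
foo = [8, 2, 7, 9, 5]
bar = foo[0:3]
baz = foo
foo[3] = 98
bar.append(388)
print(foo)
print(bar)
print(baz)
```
[8, 2, 7, 98, 5]
[8, 2, 7, 388]
[8, 2, 7, 98, 5]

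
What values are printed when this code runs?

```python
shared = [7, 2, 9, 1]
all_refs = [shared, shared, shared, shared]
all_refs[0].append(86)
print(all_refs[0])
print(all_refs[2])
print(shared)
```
[7, 2, 9, 1, 86]
[7, 2, 9, 1, 86]
[7, 2, 9, 1, 86]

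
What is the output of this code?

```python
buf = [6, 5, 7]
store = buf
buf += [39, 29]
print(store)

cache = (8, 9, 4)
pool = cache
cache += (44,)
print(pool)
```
[6, 5, 7, 39, 29]
(8, 9, 4)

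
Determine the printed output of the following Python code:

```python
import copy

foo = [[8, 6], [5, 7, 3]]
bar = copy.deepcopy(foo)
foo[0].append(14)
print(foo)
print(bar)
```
[[8, 6, 14], [5, 7, 3]]
[[8, 6], [5, 7, 3]]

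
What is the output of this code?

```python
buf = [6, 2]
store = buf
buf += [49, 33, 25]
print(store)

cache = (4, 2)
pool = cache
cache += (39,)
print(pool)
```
[6, 2, 49, 33, 25]
(4, 2)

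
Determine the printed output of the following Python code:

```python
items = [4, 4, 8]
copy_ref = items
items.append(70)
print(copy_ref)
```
[4, 4, 8, 70]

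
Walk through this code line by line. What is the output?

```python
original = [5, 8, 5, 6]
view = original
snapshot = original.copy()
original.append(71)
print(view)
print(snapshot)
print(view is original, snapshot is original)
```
[5, 8, 5, 6, 71]
[5, 8, 5, 6]
True False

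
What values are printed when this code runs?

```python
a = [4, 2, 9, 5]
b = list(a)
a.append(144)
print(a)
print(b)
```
[4, 2, 9, 5, 144]
[4, 2, 9, 5]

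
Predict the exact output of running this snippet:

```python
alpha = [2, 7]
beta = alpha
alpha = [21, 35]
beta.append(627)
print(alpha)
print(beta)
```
[21, 35]
[2, 7, 627]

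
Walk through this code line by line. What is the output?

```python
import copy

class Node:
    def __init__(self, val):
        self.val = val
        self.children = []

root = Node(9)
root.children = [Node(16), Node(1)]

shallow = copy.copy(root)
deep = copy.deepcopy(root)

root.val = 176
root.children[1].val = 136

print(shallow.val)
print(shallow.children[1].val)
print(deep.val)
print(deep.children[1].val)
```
9
136
9
1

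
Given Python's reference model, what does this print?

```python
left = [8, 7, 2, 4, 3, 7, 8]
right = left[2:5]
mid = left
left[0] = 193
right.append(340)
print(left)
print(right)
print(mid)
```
[193, 7, 2, 4, 3, 7, 8]
[2, 4, 3, 340]
[193, 7, 2, 4, 3, 7, 8]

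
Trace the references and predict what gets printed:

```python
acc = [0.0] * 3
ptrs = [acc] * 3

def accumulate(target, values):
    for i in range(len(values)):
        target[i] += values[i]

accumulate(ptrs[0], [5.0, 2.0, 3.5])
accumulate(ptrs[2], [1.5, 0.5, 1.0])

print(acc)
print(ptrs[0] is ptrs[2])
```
[6.5, 2.5, 4.5]
True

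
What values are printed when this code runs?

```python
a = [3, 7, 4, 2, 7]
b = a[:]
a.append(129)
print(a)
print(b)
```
[3, 7, 4, 2, 7, 129]
[3, 7, 4, 2, 7]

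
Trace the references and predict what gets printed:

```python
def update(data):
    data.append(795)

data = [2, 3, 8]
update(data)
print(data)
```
[2, 3, 8, 795]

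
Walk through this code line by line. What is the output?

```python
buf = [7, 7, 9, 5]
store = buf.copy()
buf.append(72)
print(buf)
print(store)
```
[7, 7, 9, 5, 72]
[7, 7, 9, 5]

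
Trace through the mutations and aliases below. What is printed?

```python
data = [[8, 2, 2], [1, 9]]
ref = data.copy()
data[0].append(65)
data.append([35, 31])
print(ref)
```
[[8, 2, 2, 65], [1, 9]]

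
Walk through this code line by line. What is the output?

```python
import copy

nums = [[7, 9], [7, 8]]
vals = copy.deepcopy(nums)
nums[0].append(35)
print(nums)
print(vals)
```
[[7, 9, 35], [7, 8]]
[[7, 9], [7, 8]]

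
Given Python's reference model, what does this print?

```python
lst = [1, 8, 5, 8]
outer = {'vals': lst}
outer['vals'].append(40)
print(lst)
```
[1, 8, 5, 8, 40]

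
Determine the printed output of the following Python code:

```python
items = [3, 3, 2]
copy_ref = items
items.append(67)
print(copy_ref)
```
[3, 3, 2, 67]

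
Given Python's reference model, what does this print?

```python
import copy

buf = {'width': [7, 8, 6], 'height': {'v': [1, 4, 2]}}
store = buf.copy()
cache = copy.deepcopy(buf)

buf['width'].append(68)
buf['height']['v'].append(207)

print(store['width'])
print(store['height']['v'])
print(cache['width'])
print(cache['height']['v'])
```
[7, 8, 6, 68]
[1, 4, 2, 207]
[7, 8, 6]
[1, 4, 2]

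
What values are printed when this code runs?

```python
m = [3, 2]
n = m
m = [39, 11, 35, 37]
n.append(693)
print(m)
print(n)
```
[39, 11, 35, 37]
[3, 2, 693]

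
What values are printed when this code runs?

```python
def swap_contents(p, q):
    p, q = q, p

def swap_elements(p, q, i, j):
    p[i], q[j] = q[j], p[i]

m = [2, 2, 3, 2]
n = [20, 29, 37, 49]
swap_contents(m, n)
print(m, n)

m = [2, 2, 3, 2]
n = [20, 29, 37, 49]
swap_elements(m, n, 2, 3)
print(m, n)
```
[2, 2, 3, 2] [20, 29, 37, 49]
[2, 2, 49, 2] [20, 29, 37, 3]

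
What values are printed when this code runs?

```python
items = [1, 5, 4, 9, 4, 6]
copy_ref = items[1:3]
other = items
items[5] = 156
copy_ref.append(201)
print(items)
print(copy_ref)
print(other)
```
[1, 5, 4, 9, 4, 156]
[5, 4, 201]
[1, 5, 4, 9, 4, 156]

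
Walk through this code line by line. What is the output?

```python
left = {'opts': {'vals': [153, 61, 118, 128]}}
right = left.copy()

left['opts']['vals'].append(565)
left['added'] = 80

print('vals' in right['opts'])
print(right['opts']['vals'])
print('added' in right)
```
True
[153, 61, 118, 128, 565]
False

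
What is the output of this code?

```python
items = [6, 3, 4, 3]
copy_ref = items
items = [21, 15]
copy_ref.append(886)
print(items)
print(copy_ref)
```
[21, 15]
[6, 3, 4, 3, 886]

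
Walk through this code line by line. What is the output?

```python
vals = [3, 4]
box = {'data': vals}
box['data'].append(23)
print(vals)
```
[3, 4, 23]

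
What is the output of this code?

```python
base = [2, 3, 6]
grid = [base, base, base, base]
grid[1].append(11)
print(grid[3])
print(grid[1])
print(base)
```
[2, 3, 6, 11]
[2, 3, 6, 11]
[2, 3, 6, 11]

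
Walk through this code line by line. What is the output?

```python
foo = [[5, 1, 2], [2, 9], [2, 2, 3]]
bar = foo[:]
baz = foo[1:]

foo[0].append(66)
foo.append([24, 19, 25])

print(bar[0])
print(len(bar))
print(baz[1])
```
[5, 1, 2, 66]
3
[2, 2, 3]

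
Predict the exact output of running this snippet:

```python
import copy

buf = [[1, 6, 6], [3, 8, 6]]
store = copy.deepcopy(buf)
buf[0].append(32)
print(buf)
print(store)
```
[[1, 6, 6, 32], [3, 8, 6]]
[[1, 6, 6], [3, 8, 6]]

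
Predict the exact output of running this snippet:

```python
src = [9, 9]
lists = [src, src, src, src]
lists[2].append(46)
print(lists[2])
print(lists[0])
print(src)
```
[9, 9, 46]
[9, 9, 46]
[9, 9, 46]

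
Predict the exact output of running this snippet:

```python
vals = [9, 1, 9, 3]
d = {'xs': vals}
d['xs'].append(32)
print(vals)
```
[9, 1, 9, 3, 32]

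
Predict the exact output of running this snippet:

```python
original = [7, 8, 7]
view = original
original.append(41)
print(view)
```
[7, 8, 7, 41]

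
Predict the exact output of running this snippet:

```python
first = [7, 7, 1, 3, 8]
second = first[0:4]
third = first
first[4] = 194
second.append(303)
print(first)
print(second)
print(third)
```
[7, 7, 1, 3, 194]
[7, 7, 1, 3, 303]
[7, 7, 1, 3, 194]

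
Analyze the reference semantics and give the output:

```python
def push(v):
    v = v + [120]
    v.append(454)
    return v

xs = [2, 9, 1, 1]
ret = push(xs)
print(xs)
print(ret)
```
[2, 9, 1, 1]
[2, 9, 1, 1, 120, 454]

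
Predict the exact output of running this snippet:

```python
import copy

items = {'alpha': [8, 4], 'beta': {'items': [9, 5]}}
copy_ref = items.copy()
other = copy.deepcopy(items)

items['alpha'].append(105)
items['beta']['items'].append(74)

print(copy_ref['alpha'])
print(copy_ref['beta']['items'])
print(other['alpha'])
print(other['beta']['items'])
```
[8, 4, 105]
[9, 5, 74]
[8, 4]
[9, 5]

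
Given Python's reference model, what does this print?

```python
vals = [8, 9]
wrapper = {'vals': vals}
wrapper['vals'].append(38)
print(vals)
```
[8, 9, 38]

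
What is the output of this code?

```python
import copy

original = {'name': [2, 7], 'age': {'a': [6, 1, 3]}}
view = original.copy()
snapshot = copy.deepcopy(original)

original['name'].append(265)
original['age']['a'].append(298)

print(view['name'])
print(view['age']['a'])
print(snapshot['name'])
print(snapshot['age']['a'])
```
[2, 7, 265]
[6, 1, 3, 298]
[2, 7]
[6, 1, 3]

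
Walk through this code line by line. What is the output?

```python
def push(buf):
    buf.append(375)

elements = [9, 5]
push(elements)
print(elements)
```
[9, 5, 375]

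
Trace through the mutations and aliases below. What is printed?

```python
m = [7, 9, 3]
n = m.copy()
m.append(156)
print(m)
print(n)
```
[7, 9, 3, 156]
[7, 9, 3]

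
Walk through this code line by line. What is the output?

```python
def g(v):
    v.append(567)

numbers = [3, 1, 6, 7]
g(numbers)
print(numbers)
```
[3, 1, 6, 7, 567]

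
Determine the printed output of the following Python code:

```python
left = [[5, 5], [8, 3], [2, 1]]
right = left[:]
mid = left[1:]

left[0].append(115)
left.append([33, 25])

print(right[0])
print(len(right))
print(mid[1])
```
[5, 5, 115]
3
[2, 1]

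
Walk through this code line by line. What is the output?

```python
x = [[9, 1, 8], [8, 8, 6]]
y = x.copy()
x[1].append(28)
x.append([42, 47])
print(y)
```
[[9, 1, 8], [8, 8, 6, 28]]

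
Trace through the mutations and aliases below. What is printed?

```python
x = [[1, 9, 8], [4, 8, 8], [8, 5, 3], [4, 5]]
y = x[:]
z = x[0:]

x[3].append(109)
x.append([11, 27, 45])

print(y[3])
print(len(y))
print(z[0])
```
[4, 5, 109]
4
[1, 9, 8]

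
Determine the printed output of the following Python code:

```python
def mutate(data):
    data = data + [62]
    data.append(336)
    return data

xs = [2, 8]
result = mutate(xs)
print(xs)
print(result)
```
[2, 8]
[2, 8, 62, 336]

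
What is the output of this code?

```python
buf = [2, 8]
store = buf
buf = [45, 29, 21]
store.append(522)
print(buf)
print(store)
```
[45, 29, 21]
[2, 8, 522]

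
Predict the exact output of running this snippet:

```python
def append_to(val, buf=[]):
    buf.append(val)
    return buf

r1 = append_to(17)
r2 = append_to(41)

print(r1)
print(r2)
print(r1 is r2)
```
[17, 41]
[17, 41]
True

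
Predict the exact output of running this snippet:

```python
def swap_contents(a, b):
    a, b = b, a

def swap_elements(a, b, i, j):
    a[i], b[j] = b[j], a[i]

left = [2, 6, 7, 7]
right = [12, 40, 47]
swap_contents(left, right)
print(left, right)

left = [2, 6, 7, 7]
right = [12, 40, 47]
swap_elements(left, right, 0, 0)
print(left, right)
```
[2, 6, 7, 7] [12, 40, 47]
[12, 6, 7, 7] [2, 40, 47]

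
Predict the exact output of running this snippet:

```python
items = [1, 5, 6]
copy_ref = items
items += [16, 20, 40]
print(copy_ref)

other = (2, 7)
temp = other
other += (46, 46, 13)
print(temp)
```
[1, 5, 6, 16, 20, 40]
(2, 7)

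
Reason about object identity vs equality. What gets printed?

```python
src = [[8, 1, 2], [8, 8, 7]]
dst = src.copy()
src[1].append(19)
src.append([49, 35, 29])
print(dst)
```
[[8, 1, 2], [8, 8, 7, 19]]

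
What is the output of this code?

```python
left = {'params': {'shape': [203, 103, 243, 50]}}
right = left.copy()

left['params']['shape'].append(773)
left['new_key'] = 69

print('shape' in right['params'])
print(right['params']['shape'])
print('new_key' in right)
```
True
[203, 103, 243, 50, 773]
False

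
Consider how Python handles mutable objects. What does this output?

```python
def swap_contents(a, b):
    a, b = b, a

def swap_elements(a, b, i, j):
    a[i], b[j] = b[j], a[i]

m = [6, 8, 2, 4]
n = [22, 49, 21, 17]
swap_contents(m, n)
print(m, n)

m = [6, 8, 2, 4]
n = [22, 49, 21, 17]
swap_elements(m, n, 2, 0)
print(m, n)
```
[6, 8, 2, 4] [22, 49, 21, 17]
[6, 8, 22, 4] [2, 49, 21, 17]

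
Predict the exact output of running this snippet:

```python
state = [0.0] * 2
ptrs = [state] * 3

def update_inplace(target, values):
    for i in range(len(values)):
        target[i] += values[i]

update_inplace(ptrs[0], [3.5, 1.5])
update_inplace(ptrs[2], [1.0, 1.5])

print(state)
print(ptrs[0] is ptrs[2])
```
[4.5, 3.0]
True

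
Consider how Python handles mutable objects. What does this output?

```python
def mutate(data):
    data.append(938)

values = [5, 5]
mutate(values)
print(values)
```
[5, 5, 938]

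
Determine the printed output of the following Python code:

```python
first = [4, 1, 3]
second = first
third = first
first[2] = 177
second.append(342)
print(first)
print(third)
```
[4, 1, 177, 342]
[4, 1, 177, 342]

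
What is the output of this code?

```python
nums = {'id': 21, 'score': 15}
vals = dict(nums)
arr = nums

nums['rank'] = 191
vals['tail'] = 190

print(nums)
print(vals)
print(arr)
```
{'id': 21, 'score': 15, 'rank': 191}
{'id': 21, 'score': 15, 'tail': 190}
{'id': 21, 'score': 15, 'rank': 191}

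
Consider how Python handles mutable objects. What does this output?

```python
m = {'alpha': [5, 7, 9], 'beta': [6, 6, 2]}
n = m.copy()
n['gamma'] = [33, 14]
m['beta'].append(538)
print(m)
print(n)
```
{'alpha': [5, 7, 9], 'beta': [6, 6, 2, 538]}
{'alpha': [5, 7, 9], 'beta': [6, 6, 2, 538], 'gamma': [33, 14]}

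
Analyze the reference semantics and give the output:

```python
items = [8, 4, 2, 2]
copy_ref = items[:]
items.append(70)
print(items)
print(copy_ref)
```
[8, 4, 2, 2, 70]
[8, 4, 2, 2]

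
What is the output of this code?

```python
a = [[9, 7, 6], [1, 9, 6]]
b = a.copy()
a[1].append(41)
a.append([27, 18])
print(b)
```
[[9, 7, 6], [1, 9, 6, 41]]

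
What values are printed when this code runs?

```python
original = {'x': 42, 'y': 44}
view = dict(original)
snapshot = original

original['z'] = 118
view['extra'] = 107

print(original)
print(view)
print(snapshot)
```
{'x': 42, 'y': 44, 'z': 118}
{'x': 42, 'y': 44, 'extra': 107}
{'x': 42, 'y': 44, 'z': 118}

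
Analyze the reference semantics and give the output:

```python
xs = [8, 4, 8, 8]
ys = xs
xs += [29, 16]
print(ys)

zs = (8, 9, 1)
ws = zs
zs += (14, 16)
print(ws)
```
[8, 4, 8, 8, 29, 16]
(8, 9, 1)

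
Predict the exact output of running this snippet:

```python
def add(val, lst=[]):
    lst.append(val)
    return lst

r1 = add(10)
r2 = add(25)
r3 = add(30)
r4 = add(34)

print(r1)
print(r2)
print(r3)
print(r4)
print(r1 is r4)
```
[10, 25, 30, 34]
[10, 25, 30, 34]
[10, 25, 30, 34]
[10, 25, 30, 34]
True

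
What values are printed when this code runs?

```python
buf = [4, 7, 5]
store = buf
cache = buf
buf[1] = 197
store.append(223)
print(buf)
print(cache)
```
[4, 197, 5, 223]
[4, 197, 5, 223]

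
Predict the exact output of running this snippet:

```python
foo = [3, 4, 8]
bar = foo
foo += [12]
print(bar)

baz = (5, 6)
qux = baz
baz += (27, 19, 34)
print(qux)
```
[3, 4, 8, 12]
(5, 6)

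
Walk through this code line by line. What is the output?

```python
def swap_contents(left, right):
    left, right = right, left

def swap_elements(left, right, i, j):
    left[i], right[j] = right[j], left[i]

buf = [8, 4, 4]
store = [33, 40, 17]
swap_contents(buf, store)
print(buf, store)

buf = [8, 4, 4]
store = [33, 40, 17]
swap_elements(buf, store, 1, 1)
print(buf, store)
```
[8, 4, 4] [33, 40, 17]
[8, 40, 4] [33, 4, 17]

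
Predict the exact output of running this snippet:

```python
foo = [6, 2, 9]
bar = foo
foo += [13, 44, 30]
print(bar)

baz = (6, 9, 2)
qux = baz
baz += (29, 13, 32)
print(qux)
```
[6, 2, 9, 13, 44, 30]
(6, 9, 2)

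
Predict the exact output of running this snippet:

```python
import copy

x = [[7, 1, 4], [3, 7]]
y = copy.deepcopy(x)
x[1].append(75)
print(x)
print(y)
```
[[7, 1, 4], [3, 7, 75]]
[[7, 1, 4], [3, 7]]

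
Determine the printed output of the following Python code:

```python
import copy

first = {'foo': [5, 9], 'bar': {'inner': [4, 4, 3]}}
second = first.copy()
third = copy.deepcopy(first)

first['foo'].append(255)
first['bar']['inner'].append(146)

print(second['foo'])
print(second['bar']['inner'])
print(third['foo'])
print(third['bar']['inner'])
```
[5, 9, 255]
[4, 4, 3, 146]
[5, 9]
[4, 4, 3]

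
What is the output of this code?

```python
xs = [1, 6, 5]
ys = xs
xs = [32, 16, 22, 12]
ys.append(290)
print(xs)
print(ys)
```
[32, 16, 22, 12]
[1, 6, 5, 290]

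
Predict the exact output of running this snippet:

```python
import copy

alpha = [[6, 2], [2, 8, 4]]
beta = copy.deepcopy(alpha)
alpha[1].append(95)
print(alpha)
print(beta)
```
[[6, 2], [2, 8, 4, 95]]
[[6, 2], [2, 8, 4]]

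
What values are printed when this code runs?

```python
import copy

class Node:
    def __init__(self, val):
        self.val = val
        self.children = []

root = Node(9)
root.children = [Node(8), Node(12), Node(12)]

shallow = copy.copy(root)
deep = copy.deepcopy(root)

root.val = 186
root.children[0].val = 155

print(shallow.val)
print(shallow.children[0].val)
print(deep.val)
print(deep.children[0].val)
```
9
155
9
8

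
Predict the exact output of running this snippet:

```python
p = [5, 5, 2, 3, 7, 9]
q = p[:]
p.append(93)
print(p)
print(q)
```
[5, 5, 2, 3, 7, 9, 93]
[5, 5, 2, 3, 7, 9]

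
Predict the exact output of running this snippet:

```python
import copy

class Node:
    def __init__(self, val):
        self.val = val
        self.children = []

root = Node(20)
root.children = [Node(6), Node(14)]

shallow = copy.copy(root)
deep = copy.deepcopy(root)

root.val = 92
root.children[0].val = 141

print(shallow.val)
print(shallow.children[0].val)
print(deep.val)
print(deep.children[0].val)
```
20
141
20
6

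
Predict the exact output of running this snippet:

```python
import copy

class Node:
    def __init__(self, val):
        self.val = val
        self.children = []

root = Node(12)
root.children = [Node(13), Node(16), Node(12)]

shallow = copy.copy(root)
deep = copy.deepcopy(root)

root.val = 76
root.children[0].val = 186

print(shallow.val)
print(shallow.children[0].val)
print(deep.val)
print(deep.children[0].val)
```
12
186
12
13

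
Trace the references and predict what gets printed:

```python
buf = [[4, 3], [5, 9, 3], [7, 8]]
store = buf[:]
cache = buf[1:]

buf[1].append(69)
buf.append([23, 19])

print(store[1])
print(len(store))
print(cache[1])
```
[5, 9, 3, 69]
3
[7, 8]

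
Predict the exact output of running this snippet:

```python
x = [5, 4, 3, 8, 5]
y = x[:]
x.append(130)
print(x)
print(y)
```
[5, 4, 3, 8, 5, 130]
[5, 4, 3, 8, 5]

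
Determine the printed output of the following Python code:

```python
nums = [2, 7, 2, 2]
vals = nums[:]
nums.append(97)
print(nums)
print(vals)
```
[2, 7, 2, 2, 97]
[2, 7, 2, 2]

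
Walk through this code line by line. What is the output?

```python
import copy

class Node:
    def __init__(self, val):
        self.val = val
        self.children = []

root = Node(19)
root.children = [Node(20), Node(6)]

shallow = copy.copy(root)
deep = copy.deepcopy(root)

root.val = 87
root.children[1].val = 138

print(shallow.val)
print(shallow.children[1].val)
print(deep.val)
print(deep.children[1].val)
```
19
138
19
6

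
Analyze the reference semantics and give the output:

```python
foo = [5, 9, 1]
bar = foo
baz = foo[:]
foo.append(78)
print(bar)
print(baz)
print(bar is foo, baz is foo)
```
[5, 9, 1, 78]
[5, 9, 1]
True False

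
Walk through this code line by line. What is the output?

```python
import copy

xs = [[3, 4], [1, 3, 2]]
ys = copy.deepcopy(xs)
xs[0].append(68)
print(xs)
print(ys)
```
[[3, 4, 68], [1, 3, 2]]
[[3, 4], [1, 3, 2]]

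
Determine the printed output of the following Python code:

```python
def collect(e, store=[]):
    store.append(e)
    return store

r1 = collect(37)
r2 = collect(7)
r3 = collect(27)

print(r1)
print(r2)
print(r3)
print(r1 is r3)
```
[37, 7, 27]
[37, 7, 27]
[37, 7, 27]
True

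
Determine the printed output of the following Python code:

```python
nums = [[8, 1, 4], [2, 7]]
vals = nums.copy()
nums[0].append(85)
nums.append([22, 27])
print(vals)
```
[[8, 1, 4, 85], [2, 7]]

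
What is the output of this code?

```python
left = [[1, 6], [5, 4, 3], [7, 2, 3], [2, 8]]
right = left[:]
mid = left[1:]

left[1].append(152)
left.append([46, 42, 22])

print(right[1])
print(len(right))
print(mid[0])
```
[5, 4, 3, 152]
4
[5, 4, 3, 152]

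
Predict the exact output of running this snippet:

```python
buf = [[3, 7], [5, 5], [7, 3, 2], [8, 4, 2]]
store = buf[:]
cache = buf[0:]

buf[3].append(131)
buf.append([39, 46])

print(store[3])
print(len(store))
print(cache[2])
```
[8, 4, 2, 131]
4
[7, 3, 2]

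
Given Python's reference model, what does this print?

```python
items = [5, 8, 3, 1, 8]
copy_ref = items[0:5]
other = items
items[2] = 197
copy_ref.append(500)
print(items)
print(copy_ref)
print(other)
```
[5, 8, 197, 1, 8]
[5, 8, 3, 1, 8, 500]
[5, 8, 197, 1, 8]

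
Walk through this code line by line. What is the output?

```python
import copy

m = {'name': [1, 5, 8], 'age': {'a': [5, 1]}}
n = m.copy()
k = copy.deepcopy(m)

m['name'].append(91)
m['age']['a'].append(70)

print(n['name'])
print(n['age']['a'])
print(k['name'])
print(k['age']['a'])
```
[1, 5, 8, 91]
[5, 1, 70]
[1, 5, 8]
[5, 1]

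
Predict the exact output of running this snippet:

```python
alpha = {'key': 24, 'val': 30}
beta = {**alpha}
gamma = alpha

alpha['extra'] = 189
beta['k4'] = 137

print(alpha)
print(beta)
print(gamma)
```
{'key': 24, 'val': 30, 'extra': 189}
{'key': 24, 'val': 30, 'k4': 137}
{'key': 24, 'val': 30, 'extra': 189}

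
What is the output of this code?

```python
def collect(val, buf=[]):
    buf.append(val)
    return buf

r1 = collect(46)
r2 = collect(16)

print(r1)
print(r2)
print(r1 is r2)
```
[46, 16]
[46, 16]
True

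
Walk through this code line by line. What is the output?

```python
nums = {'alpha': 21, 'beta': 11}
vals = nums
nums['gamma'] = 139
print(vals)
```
{'alpha': 21, 'beta': 11, 'gamma': 139}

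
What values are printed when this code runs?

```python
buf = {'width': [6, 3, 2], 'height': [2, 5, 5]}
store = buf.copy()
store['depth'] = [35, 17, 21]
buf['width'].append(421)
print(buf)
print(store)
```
{'width': [6, 3, 2, 421], 'height': [2, 5, 5]}
{'width': [6, 3, 2, 421], 'height': [2, 5, 5], 'depth': [35, 17, 21]}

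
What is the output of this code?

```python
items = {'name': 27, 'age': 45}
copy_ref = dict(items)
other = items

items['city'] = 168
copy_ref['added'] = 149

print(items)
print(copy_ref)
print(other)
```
{'name': 27, 'age': 45, 'city': 168}
{'name': 27, 'age': 45, 'added': 149}
{'name': 27, 'age': 45, 'city': 168}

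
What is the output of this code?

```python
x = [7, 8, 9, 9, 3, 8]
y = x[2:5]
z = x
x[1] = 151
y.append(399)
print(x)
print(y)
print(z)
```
[7, 151, 9, 9, 3, 8]
[9, 9, 3, 399]
[7, 151, 9, 9, 3, 8]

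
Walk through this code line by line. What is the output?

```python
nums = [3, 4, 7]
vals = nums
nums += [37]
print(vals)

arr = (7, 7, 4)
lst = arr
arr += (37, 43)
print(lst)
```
[3, 4, 7, 37]
(7, 7, 4)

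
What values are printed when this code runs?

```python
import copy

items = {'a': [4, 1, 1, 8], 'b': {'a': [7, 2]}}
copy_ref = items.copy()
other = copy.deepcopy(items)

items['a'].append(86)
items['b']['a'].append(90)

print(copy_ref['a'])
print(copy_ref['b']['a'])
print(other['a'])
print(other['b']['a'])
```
[4, 1, 1, 8, 86]
[7, 2, 90]
[4, 1, 1, 8]
[7, 2]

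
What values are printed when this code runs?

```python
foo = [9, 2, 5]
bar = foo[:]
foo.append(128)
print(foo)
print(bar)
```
[9, 2, 5, 128]
[9, 2, 5]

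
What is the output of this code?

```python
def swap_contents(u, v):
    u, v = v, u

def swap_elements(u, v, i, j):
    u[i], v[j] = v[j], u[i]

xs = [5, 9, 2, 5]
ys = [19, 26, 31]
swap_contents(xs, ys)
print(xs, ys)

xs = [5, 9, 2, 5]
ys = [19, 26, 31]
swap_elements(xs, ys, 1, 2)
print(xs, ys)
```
[5, 9, 2, 5] [19, 26, 31]
[5, 31, 2, 5] [19, 26, 9]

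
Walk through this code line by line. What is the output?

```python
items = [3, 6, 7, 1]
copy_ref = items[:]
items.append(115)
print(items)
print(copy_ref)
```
[3, 6, 7, 1, 115]
[3, 6, 7, 1]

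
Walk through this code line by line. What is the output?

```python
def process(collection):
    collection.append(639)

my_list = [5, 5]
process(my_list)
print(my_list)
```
[5, 5, 639]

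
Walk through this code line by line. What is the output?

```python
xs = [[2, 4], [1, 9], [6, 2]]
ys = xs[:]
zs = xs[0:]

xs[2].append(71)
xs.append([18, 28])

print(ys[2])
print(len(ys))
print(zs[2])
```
[6, 2, 71]
3
[6, 2, 71]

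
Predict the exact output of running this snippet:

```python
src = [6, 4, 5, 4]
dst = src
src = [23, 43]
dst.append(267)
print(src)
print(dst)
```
[23, 43]
[6, 4, 5, 4, 267]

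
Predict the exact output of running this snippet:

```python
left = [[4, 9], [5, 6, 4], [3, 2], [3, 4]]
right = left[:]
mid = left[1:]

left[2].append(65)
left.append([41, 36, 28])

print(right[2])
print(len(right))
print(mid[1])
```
[3, 2, 65]
4
[3, 2, 65]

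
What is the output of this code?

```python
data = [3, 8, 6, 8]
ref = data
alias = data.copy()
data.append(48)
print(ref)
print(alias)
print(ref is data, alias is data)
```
[3, 8, 6, 8, 48]
[3, 8, 6, 8]
True False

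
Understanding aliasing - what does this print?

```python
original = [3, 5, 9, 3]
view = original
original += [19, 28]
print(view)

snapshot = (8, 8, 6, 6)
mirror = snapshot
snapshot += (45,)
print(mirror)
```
[3, 5, 9, 3, 19, 28]
(8, 8, 6, 6)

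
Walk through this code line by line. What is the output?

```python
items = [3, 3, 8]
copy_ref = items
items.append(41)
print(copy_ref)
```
[3, 3, 8, 41]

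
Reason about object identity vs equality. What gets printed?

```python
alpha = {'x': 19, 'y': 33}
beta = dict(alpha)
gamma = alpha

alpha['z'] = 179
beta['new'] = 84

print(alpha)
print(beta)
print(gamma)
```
{'x': 19, 'y': 33, 'z': 179}
{'x': 19, 'y': 33, 'new': 84}
{'x': 19, 'y': 33, 'z': 179}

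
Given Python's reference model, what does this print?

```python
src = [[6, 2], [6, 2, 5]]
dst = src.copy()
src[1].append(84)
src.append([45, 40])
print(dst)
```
[[6, 2], [6, 2, 5, 84]]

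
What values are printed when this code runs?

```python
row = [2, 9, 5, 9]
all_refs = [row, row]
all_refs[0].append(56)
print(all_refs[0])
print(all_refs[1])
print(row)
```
[2, 9, 5, 9, 56]
[2, 9, 5, 9, 56]
[2, 9, 5, 9, 56]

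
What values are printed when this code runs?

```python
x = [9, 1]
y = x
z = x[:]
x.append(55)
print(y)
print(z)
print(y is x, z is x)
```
[9, 1, 55]
[9, 1]
True False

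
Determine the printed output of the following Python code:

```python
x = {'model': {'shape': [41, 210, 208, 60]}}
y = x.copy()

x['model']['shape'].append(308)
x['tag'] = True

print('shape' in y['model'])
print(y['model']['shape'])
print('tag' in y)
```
True
[41, 210, 208, 60, 308]
False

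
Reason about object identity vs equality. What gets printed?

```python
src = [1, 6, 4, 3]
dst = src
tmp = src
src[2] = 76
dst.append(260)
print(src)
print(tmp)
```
[1, 6, 76, 3, 260]
[1, 6, 76, 3, 260]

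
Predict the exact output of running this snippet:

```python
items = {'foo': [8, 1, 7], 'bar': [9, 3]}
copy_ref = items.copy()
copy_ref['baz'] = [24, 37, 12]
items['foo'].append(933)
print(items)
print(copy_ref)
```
{'foo': [8, 1, 7, 933], 'bar': [9, 3]}
{'foo': [8, 1, 7, 933], 'bar': [9, 3], 'baz': [24, 37, 12]}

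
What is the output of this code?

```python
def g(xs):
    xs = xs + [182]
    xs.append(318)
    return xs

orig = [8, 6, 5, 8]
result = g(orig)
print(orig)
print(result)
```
[8, 6, 5, 8]
[8, 6, 5, 8, 182, 318]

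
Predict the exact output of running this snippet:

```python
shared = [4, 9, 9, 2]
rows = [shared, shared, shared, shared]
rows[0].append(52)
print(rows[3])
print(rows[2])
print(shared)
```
[4, 9, 9, 2, 52]
[4, 9, 9, 2, 52]
[4, 9, 9, 2, 52]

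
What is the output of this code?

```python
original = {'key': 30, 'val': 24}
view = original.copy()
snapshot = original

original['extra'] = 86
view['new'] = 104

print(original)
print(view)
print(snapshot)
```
{'key': 30, 'val': 24, 'extra': 86}
{'key': 30, 'val': 24, 'new': 104}
{'key': 30, 'val': 24, 'extra': 86}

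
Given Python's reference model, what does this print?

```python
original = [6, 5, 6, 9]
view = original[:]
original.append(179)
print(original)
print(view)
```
[6, 5, 6, 9, 179]
[6, 5, 6, 9]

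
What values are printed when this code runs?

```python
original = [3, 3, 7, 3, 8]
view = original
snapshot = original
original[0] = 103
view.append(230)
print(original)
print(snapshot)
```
[103, 3, 7, 3, 8, 230]
[103, 3, 7, 3, 8, 230]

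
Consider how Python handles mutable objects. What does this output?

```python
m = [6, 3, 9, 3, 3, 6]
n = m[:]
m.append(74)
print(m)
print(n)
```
[6, 3, 9, 3, 3, 6, 74]
[6, 3, 9, 3, 3, 6]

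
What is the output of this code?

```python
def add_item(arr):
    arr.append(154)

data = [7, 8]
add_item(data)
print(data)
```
[7, 8, 154]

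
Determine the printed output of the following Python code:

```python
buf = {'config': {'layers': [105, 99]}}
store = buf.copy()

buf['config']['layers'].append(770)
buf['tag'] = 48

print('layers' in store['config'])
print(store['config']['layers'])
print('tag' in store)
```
True
[105, 99, 770]
False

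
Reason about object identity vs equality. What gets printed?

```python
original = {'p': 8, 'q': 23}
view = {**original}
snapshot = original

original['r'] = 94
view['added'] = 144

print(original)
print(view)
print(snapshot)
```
{'p': 8, 'q': 23, 'r': 94}
{'p': 8, 'q': 23, 'added': 144}
{'p': 8, 'q': 23, 'r': 94}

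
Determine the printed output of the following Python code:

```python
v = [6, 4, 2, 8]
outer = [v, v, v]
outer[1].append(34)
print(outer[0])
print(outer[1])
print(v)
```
[6, 4, 2, 8, 34]
[6, 4, 2, 8, 34]
[6, 4, 2, 8, 34]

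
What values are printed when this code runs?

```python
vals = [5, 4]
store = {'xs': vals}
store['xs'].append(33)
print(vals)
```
[5, 4, 33]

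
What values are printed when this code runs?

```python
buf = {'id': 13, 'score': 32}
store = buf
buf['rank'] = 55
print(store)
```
{'id': 13, 'score': 32, 'rank': 55}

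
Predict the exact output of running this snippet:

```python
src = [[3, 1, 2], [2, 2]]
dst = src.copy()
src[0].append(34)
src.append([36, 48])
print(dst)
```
[[3, 1, 2, 34], [2, 2]]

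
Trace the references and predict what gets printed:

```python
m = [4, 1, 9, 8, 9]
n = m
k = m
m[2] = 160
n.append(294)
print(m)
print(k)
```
[4, 1, 160, 8, 9, 294]
[4, 1, 160, 8, 9, 294]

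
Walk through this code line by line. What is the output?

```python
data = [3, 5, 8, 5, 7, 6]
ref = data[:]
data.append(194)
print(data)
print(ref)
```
[3, 5, 8, 5, 7, 6, 194]
[3, 5, 8, 5, 7, 6]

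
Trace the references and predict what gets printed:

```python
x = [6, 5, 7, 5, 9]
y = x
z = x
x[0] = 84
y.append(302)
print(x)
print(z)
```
[84, 5, 7, 5, 9, 302]
[84, 5, 7, 5, 9, 302]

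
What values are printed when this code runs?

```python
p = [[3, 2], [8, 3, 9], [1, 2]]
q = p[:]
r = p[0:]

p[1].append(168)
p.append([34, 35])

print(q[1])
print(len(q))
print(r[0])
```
[8, 3, 9, 168]
3
[3, 2]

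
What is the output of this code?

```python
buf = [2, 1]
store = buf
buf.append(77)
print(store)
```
[2, 1, 77]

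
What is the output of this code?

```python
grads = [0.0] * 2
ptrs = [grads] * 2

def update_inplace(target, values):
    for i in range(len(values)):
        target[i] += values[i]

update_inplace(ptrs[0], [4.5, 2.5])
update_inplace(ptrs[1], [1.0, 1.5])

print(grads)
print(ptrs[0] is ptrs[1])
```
[5.5, 4.0]
True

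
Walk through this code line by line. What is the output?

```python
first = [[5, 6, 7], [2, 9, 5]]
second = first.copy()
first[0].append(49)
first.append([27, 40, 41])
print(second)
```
[[5, 6, 7, 49], [2, 9, 5]]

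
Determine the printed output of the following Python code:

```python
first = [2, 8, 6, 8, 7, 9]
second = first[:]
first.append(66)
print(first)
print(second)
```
[2, 8, 6, 8, 7, 9, 66]
[2, 8, 6, 8, 7, 9]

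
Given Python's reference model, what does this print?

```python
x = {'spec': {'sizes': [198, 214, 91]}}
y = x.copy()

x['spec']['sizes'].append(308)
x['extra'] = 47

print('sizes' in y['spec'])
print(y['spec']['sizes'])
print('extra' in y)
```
True
[198, 214, 91, 308]
False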